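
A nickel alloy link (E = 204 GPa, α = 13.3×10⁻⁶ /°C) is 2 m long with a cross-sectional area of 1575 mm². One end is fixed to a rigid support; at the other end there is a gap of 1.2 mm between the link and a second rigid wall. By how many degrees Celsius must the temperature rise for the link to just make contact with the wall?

ΔT ≈ 45.1 °C

The gap closes when αΔT L = 1.2 mm, since the link is still unstressed at that instant.
ΔT = 1.2 / (13.3×10⁻⁶ × 2000) = 45.11 °C.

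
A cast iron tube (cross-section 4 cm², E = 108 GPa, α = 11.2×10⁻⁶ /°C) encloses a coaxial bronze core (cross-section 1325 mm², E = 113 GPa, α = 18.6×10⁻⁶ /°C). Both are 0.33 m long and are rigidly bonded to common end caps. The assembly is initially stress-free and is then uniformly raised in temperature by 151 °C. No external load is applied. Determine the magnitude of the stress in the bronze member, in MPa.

Equilibrium of a rigid end plate with no external load gives equal and opposite internal forces ±P in the two members. Since α_{bronze} > α_{cast iron}, heating drives the bronze into compression and the cast iron into tension.
Equating the net (thermal + elastic) strains gives |α₁ − α₂|·ΔT = P·[1/(A₁E₁) + 1/(A₂E₂)].
|α₁ − α₂|·ΔT = 7.4×10⁻⁶ × 151 = 0.001117.
1/(A₁E₁) + 1/(A₂E₂) = 1/(400×108×10³) + 1/(1325×113×10³) = 2.983×10⁻⁸ N⁻¹.
So P = 0.001117 / 2.983×10⁻⁸ = 37.46 kN.
σ_{bronze} = P/A₂ = 37460/1325 = 28.27 MPa, compressive.

σ ≈ 28.3 MPa (compressive)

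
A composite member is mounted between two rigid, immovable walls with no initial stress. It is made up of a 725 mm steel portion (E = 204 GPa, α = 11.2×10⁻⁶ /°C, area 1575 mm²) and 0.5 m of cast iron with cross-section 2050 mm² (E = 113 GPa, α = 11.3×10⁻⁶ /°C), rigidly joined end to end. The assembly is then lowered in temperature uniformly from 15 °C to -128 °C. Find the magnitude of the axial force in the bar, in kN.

If the supports were absent, the total length change would be Σ αᵢΔT Lᵢ = 11.2×10⁻⁶×143×725 + 11.3×10⁻⁶×143×500 = 1.969 mm.
Since the ends are fixed, an axial force P builds up, equal in every segment, with P · Σ Lᵢ/(AᵢEᵢ) = δ_free.
The series flexibility is Σ Lᵢ/(AᵢEᵢ) = 725/(1575×204×10³) + 500/(2050×113×10³) = 4.415×10⁻⁶ mm/N.
Hence P = δ_free / Σ(L/AE) = 1.969/4.415×10⁻⁶ = 446 kN (tensile).

P ≈ 446 kN (tensile)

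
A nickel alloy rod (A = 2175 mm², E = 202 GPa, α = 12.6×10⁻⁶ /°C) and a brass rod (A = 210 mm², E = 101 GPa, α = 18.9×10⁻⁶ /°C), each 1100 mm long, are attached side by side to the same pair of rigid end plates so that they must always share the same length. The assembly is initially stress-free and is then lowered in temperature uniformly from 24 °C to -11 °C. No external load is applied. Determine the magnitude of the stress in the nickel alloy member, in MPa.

Equilibrium of a rigid end plate with no external load gives equal and opposite internal forces ±P in the two members. Since α_{brass} > α_{nickel alloy}, cooling drives the brass into tension and the nickel alloy into compression.
Setting the final lengths equal and cancelling L: (α₁ − α₂)ΔT = P/(A₁E₁) + P/(A₂E₂).
|α₁ − α₂|·ΔT = 6.3×10⁻⁶ × 35 = 0.0002205.
1/(A₁E₁) + 1/(A₂E₂) = 1/(2175×202×10³) + 1/(210×101×10³) = 4.942×10⁻⁸ N⁻¹.
So P = 0.0002205 / 4.942×10⁻⁸ = 4.461 kN.
σ_{nickel alloy} = P/A₁ = 4461/2175 = 2.051 MPa, compressive.

σ ≈ 2.05 MPa (compressive)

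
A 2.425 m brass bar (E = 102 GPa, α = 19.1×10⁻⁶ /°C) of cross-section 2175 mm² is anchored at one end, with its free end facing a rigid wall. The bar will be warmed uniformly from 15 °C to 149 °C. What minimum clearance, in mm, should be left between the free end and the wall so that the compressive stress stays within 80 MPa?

With no wall the bar would lengthen by αΔT L = 19.1×10⁻⁶ × 134 × 2425 = 6.207 mm.
A stress of 80 MPa corresponds to the wall pushing the bar back by σL/E = 80×2425/(102×10³) = 1.902 mm.
So the gap has to take up the difference, g_min = δ_free − σL/E = 6.207 − 1.902 = 4.305 mm.

g ≈ 4.3 mm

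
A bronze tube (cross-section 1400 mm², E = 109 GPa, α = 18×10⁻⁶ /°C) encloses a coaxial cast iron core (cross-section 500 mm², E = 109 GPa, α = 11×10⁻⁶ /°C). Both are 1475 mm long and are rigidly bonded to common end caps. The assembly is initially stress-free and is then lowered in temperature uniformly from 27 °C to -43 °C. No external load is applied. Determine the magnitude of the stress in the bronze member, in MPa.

σ ≈ 14.1 MPa (tensile)

The bronze has the larger α, so on cooling it would change length more than the cast iron if both were free. The rigid plates force a common final length, so the bronze is put into tension and the cast iron into compression, with equal and opposite forces P (no external load).
Equating the net (thermal + elastic) strains gives |α₁ − α₂|·ΔT = P·[1/(A₁E₁) + 1/(A₂E₂)].
|α₁ − α₂|·ΔT = 7×10⁻⁶ × 70 = 0.00049.
1/(A₁E₁) + 1/(A₂E₂) = 1/(1400×109×10³) + 1/(500×109×10³) = 2.49×10⁻⁸ N⁻¹.
So P = 0.00049 / 2.49×10⁻⁸ = 19.68 kN.
σ_{bronze} = P/A₁ = 19680/1400 = 14.06 MPa, tensile.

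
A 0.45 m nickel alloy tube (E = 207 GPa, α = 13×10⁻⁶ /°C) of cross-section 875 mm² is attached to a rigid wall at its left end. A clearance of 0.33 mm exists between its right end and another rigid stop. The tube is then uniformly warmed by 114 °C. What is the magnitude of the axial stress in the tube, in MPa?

σ ≈ 155 MPa (compressive)

Free thermal elongation = αΔT L = 13×10⁻⁶ × 114 × 450 = 0.6669 mm.
After closing the 0.33 mm clearance, 0.6669 − 0.33 = 0.3369 mm of expansion remains to be suppressed by the wall.
Compatibility: PL/(AE) = 0.3369 mm, so σ = P/A = E × (0.3369/450) = 155 MPa.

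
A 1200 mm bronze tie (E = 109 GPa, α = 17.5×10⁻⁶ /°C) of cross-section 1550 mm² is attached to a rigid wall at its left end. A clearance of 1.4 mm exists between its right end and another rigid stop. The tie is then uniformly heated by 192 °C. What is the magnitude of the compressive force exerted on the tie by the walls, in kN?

P ≈ 371 kN

Free thermal elongation = αΔT L = 17.5×10⁻⁶ × 192 × 1200 = 4.032 mm.
After closing the 1.4 mm clearance, 4.032 − 1.4 = 2.632 mm of expansion remains to be suppressed by the wall.
So σ = E(δ_free − g)/L = 109×10³ × 2.632/1200 = 239.1 MPa.
Force on the wall = σA = 239.1 × 1550 mm² = 370.6 kN.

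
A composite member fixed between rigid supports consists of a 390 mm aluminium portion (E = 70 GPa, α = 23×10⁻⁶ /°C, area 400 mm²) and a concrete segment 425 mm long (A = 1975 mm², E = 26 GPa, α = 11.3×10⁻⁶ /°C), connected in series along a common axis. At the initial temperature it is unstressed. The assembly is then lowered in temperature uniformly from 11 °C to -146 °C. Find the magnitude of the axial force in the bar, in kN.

If the supports were absent, the total length change would be Σ αᵢΔT Lᵢ = 23×10⁻⁶×157×390 + 11.3×10⁻⁶×157×425 = 2.162 mm.
The rigid supports impose zero overall length change; the single axial force P common to all segments must satisfy P Σ Lᵢ/(AᵢEᵢ) = δ_free.
The series flexibility is Σ Lᵢ/(AᵢEᵢ) = 390/(400×70×10³) + 425/(1975×26×10³) = 2.221×10⁻⁵ mm/N.
Hence P = δ_free / Σ(L/AE) = 2.162/2.221×10⁻⁵ = 97.38 kN (tensile).

P ≈ 97.4 kN (tensile)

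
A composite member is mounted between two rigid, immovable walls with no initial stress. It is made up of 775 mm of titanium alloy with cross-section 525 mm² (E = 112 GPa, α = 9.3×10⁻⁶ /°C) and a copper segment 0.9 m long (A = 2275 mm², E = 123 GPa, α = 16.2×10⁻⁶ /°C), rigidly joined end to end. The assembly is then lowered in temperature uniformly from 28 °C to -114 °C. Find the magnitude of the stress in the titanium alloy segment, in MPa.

σ ≈ 359 MPa (tensile)

If the supports were absent, the total length change would be Σ αᵢΔT Lᵢ = 9.3×10⁻⁶×142×775 + 16.2×10⁻⁶×142×900 = 3.094 mm.
The rigid supports impose zero overall length change; the single axial force P common to all segments must satisfy P Σ Lᵢ/(AᵢEᵢ) = δ_free.
The series flexibility is Σ Lᵢ/(AᵢEᵢ) = 775/(525×112×10³) + 900/(2275×123×10³) = 1.64×10⁻⁵ mm/N.
So P = 3.094 / 1.64×10⁻⁵ = 188.7 kN, tensile.
σ_{titanium alloy} = P / A = 188700 / 525 = 359.4 MPa.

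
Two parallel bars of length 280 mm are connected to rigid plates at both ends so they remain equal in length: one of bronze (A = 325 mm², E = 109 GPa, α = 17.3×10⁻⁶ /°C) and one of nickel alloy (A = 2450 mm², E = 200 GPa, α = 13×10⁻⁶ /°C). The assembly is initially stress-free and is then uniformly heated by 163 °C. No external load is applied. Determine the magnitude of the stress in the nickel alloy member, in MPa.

σ ≈ 9.45 MPa (tensile)

Both members must finish at the same length. With the larger α, the bronze tends to over-expand; the plates restrain it, putting the bronze in compression and the nickel alloy in tension. With no external load the two internal forces are equal and opposite, magnitude P.
Setting the final lengths equal and cancelling L: (α₁ − α₂)ΔT = P/(A₁E₁) + P/(A₂E₂).
|α₁ − α₂|·ΔT = 4.3×10⁻⁶ × 163 = 0.0007009.
1/(A₁E₁) + 1/(A₂E₂) = 1/(325×109×10³) + 1/(2450×200×10³) = 3.027×10⁻⁸ N⁻¹.
P = 0.0007009 / 3.027×10⁻⁸ = 23160 N = 23.16 kN.
σ_{nickel alloy} = P/A₂ = 23160/2450 = 9.451 MPa, tensile.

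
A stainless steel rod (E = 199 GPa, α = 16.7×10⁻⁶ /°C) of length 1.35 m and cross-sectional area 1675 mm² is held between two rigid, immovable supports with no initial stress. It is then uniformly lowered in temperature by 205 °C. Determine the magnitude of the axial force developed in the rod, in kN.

P ≈ 1140 kN (tensile)

Full restraint means ε = 0, so the stress is σ = EαΔT = 199×10³ × 16.7×10⁻⁶ × 205 = 681.3 MPa.
P = AEαΔT = 1675 × 199×10³ × 16.7×10⁻⁶ × 205 = 1141 kN (tensile).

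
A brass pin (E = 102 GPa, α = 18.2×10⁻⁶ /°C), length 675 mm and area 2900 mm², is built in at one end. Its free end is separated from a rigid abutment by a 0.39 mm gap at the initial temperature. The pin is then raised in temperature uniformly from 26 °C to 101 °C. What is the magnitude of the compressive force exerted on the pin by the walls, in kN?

P ≈ 233 kN

Unrestrained expansion: δ_free = αΔT L = 18.2×10⁻⁶ × 75 × 675 = 0.9214 mm.
The gap closes (δ_free > 0.39 mm) and the wall then resists a further 0.9214 − 0.39 = 0.5314 mm of expansion.
So σ = E(δ_free − g)/L = 102×10³ × 0.5314/675 = 80.3 MPa.
Force on the wall = σA = 80.3 × 2900 mm² = 232.9 kN.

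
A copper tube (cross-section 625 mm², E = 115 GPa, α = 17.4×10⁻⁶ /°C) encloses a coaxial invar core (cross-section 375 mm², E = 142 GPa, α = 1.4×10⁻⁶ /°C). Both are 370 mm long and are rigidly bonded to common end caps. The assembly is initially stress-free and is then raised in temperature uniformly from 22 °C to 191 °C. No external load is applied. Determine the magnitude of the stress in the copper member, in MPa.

σ ≈ 132 MPa (compressive)

Equilibrium of a rigid end plate with no external load gives equal and opposite internal forces ±P in the two members. Since α_{copper} > α_{invar}, heating drives the copper into compression and the invar into tension.
Setting the final lengths equal and cancelling L: (α₁ − α₂)ΔT = P/(A₁E₁) + P/(A₂E₂).
|α₁ − α₂|·ΔT = 16×10⁻⁶ × 169 = 0.002704.
1/(A₁E₁) + 1/(A₂E₂) = 1/(625×115×10³) + 1/(375×142×10³) = 3.269×10⁻⁸ N⁻¹.
P = 0.002704 / 3.269×10⁻⁸ = 82710 N = 82.71 kN.
σ_{copper} = P/A₁ = 82710/625 = 132.3 MPa, compressive.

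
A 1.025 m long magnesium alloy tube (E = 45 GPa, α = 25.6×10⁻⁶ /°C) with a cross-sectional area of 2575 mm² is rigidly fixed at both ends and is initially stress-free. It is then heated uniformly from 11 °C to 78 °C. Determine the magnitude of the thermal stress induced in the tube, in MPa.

σ ≈ 77.2 MPa (compressive)

Because both ends are immovable the net strain is zero, and the suppressed thermal strain is αΔT = 25.6×10⁻⁶ × 67 = 1715.2×10⁻⁶.
The stress required to suppress this strain is σ = Eε = 45×10³ × 1715.2×10⁻⁶ = 77.18 MPa, compressive since the tube is trying to expand.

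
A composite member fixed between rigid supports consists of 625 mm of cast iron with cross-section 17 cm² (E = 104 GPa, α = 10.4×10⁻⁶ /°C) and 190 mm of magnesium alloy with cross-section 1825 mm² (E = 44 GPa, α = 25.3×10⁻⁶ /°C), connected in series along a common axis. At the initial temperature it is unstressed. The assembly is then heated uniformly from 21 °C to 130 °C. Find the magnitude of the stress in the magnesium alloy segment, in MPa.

With the walls removed the bar would change length by δ_free = Σ αᵢΔT Lᵢ = 10.4×10⁻⁶×109×625 + 25.3×10⁻⁶×109×190 = 1.232 mm.
Since the ends are fixed, an axial force P builds up, equal in every segment, with P · Σ Lᵢ/(AᵢEᵢ) = δ_free.
Σ Lᵢ/(AᵢEᵢ) = 625/(1700×104×10³) + 190/(1825×44×10³) = 5.901×10⁻⁶ mm/N.
Hence P = δ_free / Σ(L/AE) = 1.232/5.901×10⁻⁶ = 208.8 kN (compressive).
σ_{magnesium alloy} = P / A = 208800 / 1825 = 114.4 MPa.

σ ≈ 114 MPa (compressive)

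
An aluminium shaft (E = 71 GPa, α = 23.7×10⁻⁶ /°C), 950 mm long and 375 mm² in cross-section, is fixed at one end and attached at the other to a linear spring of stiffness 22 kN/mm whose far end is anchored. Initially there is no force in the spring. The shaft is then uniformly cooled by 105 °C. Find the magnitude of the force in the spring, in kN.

If the spring were absent the shaft would shorten by αΔT L = 23.7×10⁻⁶ × 105 × 950 = 2.364 mm.
Let P be the tensile force in the spring. The shaft extends elastically by PL/(AE) and the spring stretches by P/k; together these equal δ_free.
So P = δ_free / [L/(AE) + 1/k] = 2.364 / [ 950/(375×71×10³) + 1/(22×10³) ].
P = 2.364 / 8.114×10⁻⁵ = 29140 N.

P ≈ 29.1 kN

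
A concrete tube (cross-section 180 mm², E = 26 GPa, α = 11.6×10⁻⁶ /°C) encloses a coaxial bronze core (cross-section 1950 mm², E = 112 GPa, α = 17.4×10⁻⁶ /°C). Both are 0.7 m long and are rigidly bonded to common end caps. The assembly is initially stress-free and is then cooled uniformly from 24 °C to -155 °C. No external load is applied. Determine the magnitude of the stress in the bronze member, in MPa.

Equilibrium of a rigid end plate with no external load gives equal and opposite internal forces ±P in the two members. Since α_{bronze} > α_{concrete}, cooling drives the bronze into tension and the concrete into compression.
Compatibility of the two members (thermal + elastic change equal): (α₁ − α₂)ΔT = P·[1/(A₁E₁) + 1/(A₂E₂)].
|α₁ − α₂|·ΔT = 5.8×10⁻⁶ × 179 = 0.001038.
1/(A₁E₁) + 1/(A₂E₂) = 1/(180×26×10³) + 1/(1950×112×10³) = 2.183×10⁻⁷ N⁻¹.
So P = 0.001038 / 2.183×10⁻⁷ = 4.757 kN.
σ_{bronze} = P/A₂ = 4757/1950 = 2.439 MPa, tensile.

σ ≈ 2.44 MPa (tensile)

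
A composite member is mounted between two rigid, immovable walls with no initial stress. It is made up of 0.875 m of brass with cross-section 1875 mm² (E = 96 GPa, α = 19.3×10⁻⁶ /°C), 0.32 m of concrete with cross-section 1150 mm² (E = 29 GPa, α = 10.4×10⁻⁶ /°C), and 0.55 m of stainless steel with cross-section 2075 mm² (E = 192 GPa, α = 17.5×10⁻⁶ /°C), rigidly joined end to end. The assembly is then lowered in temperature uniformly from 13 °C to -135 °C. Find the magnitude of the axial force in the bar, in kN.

If the supports were absent, the total length change would be Σ αᵢΔT Lᵢ = 19.3×10⁻⁶×148×875 + 10.4×10⁻⁶×148×320 + 17.5×10⁻⁶×148×550 = 4.416 mm.
The rigid supports impose zero overall length change; the single axial force P common to all segments must satisfy P Σ Lᵢ/(AᵢEᵢ) = δ_free.
The series flexibility is Σ Lᵢ/(AᵢEᵢ) = 875/(1875×96×10³) + 320/(1150×29×10³) + 550/(2075×192×10³) = 1.584×10⁻⁵ mm/N.
P = 4.416 / 1.584×10⁻⁵ = 278900 N = 278.9 kN, tensile.

P ≈ 279 kN (tensile)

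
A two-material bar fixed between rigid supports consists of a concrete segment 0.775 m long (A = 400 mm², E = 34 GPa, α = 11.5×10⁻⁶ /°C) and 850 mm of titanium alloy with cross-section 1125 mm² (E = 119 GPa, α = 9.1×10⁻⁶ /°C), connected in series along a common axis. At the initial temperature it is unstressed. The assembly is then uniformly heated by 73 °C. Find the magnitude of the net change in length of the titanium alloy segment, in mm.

Free thermal expansion of the whole bar: Σ αᵢΔT Lᵢ = 11.5×10⁻⁶×73×775 + 9.1×10⁻⁶×73×850 = 1.215 mm.
Since the ends are fixed, an axial force P builds up, equal in every segment, with P · Σ Lᵢ/(AᵢEᵢ) = δ_free.
Σ Lᵢ/(AᵢEᵢ) = 775/(400×34×10³) + 850/(1125×119×10³) = 6.333×10⁻⁵ mm/N.
So P = 1.215 / 6.333×10⁻⁵ = 19.19 kN, compressive.
For the titanium alloy segment, free thermal change = 9.1×10⁻⁶×73×850 = 0.5647 mm and elastic change from P = 19190×850/(1125×119×10³) = 0.1218 mm; these oppose, so the net change is 0.443 mm (segment lengthens).

|ΔL| ≈ 0.443 mm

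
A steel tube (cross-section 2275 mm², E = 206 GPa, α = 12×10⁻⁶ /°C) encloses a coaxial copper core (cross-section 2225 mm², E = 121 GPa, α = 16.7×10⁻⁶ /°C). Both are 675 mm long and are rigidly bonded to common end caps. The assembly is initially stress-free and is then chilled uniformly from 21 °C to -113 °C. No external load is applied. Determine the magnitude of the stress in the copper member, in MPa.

Both members must finish at the same length. With the larger α, the copper tends to over-contract; the plates restrain it, putting the copper in tension and the steel in compression. With no external load the two internal forces are equal and opposite, magnitude P.
Compatibility of the two members (thermal + elastic change equal): (α₁ − α₂)ΔT = P·[1/(A₁E₁) + 1/(A₂E₂)].
|α₁ − α₂|·ΔT = 4.7×10⁻⁶ × 134 = 0.0006298.
1/(A₁E₁) + 1/(A₂E₂) = 1/(2275×206×10³) + 1/(2225×121×10³) = 5.848×10⁻⁹ N⁻¹.
So P = 0.0006298 / 5.848×10⁻⁹ = 107.7 kN.
σ_{copper} = P/A₂ = 107700/2225 = 48.4 MPa, tensile.

σ ≈ 48.4 MPa (tensile)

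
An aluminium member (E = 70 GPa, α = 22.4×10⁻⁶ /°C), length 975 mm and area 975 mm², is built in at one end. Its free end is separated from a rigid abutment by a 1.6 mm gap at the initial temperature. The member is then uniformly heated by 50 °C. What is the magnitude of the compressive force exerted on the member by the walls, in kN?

Unrestrained expansion: δ_free = αΔT L = 22.4×10⁻⁶ × 50 × 975 = 1.092 mm.
Since δ_free = 1.09 mm is less than the 1.6 mm gap, the member never touches the wall. No axial force develops.

P ≈ 0 kN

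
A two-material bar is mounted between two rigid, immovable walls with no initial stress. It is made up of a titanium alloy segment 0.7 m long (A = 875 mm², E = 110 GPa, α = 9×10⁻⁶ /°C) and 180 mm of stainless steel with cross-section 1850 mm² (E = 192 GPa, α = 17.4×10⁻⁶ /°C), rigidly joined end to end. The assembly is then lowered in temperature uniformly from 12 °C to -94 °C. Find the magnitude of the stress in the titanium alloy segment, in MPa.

σ ≈ 147 MPa (tensile)

With the walls removed the bar would change length by δ_free = Σ αᵢΔT Lᵢ = 9×10⁻⁶×106×700 + 17.4×10⁻⁶×106×180 = 0.9998 mm.
The rigid supports impose zero overall length change; the single axial force P common to all segments must satisfy P Σ Lᵢ/(AᵢEᵢ) = δ_free.
Σ Lᵢ/(AᵢEᵢ) = 700/(875×110×10³) + 180/(1850×192×10³) = 7.779×10⁻⁶ mm/N.
So P = 0.9998 / 7.779×10⁻⁶ = 128.5 kN, tensile.
σ_{titanium alloy} = P / A = 128500 / 875 = 146.9 MPa.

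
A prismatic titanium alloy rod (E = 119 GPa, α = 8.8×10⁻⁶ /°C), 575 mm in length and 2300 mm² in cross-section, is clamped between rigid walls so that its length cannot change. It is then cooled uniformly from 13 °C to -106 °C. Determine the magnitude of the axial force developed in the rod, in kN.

P ≈ 287 kN (tensile)

Full restraint means ε = 0, so the stress is σ = EαΔT = 119×10³ × 8.8×10⁻⁶ × 119 = 124.6 MPa.
Axial force P = σA = 124.6 × 2300 = 286600 N = 286.6 kN, tensile.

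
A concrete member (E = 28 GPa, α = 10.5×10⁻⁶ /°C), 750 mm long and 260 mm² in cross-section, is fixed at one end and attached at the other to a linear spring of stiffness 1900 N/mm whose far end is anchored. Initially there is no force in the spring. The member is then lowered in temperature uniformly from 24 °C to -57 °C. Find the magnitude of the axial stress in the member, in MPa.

Free thermal contraction: δ_free = αΔT L = 10.5×10⁻⁶ × 81 × 750 = 0.6379 mm.
With a force P in the spring, the elastic change of the member is PL/(AE) and that of the spring is P/k; compatibility requires their sum to equal δ_free.
So P = δ_free / [L/(AE) + 1/k] = 0.6379 / [ 750/(260×28×10³) + 1/(1900) ].
P = 0.6379 / 0.0006293 = 1014 N.
σ = P/A = 1014/260 = 3.898 MPa.

σ ≈ 3.9 MPa (tensile)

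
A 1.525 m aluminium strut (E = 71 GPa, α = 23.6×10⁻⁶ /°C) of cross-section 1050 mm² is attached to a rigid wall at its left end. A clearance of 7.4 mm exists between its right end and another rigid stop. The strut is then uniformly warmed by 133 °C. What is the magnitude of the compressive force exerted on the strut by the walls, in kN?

P ≈ 0 kN

If the wall were absent the strut would grow by αΔT L = 23.6×10⁻⁶ × 133 × 1525 = 4.787 mm.
Since δ_free = 4.79 mm is less than the 7.4 mm gap, the strut never touches the wall. No axial force develops.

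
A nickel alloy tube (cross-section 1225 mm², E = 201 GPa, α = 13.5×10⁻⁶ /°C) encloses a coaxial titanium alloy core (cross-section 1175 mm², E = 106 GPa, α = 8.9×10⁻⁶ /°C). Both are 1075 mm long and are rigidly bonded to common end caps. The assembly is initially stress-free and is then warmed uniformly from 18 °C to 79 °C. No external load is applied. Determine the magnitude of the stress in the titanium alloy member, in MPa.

The nickel alloy has the larger α, so on heating it would change length more than the titanium alloy if both were free. The rigid plates force a common final length, so the nickel alloy is put into compression and the titanium alloy into tension, with equal and opposite forces P (no external load).
Equating the net (thermal + elastic) strains gives |α₁ − α₂|·ΔT = P·[1/(A₁E₁) + 1/(A₂E₂)].
|α₁ − α₂|·ΔT = 4.6×10⁻⁶ × 61 = 0.0002806.
1/(A₁E₁) + 1/(A₂E₂) = 1/(1225×201×10³) + 1/(1175×106×10³) = 1.209×10⁻⁸ N⁻¹.
So P = 0.0002806 / 1.209×10⁻⁸ = 23.21 kN.
σ_{titanium alloy} = P/A₂ = 23210/1175 = 19.75 MPa, tensile.

σ ≈ 19.8 MPa (tensile)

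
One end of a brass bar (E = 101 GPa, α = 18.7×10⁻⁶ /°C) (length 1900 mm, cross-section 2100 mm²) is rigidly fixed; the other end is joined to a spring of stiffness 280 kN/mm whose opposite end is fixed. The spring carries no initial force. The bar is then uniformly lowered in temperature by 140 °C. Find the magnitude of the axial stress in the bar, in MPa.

σ ≈ 189 MPa (tensile)

If the spring were absent the bar would shorten by αΔT L = 18.7×10⁻⁶ × 140 × 1900 = 4.974 mm.
With a force P in the spring, the elastic change of the bar is PL/(AE) and that of the spring is P/k; compatibility requires their sum to equal δ_free.
So P = δ_free / [L/(AE) + 1/k] = 4.974 / [ 1900/(2100×101×10³) + 1/(280×10³) ].
P = 4.974 / 1.253×10⁻⁵ = 397000 N.
σ = P/A = 397000/2100 = 189 MPa.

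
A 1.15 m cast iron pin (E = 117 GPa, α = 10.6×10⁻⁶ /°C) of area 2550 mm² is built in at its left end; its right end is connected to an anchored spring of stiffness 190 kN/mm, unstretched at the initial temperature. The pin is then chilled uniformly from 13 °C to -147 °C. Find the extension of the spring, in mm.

δ ≈ 1.13 mm

The unrestrained thermal change is αΔT L = 10.6×10⁻⁶ × 160 × 1150 = 1.95 mm.
Let P be the tensile force in the spring. The pin extends elastically by PL/(AE) and the spring stretches by P/k; together these equal δ_free.
P [ L/(AE) + 1/k ] = δ_free → P [ 1150/(2550×117×10³) + 1/(190×10³) ] = 1.95.
P = 1.95 / 9.118×10⁻⁶ = 213900 N.
Spring extension = P/k = 213900/(190×10³) = 1.126 mm.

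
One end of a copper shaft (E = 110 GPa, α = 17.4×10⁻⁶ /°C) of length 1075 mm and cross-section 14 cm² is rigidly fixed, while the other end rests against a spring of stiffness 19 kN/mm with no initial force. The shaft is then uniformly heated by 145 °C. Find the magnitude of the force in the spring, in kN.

Free thermal expansion: δ_free = αΔT L = 17.4×10⁻⁶ × 145 × 1075 = 2.712 mm.
Let P be the compressive force at the spring. The shaft shortens elastically by PL/(AE) and the spring compresses by P/k; together these equal δ_free.
P [ L/(AE) + 1/k ] = δ_free → P [ 1075/(1400×110×10³) + 1/(19×10³) ] = 2.712.
P = 2.712 / 5.961×10⁻⁵ = 45500 N.

P ≈ 45.5 kN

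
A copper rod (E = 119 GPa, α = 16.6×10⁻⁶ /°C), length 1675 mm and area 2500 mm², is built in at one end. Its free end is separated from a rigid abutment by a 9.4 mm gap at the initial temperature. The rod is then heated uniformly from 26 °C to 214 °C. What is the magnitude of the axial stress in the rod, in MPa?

σ ≈ 0 MPa

Unrestrained expansion: δ_free = αΔT L = 16.6×10⁻⁶ × 188 × 1675 = 5.227 mm.
This is smaller than the 9.4 mm clearance, so the rod expands freely without reaching the stop — the stress is zero.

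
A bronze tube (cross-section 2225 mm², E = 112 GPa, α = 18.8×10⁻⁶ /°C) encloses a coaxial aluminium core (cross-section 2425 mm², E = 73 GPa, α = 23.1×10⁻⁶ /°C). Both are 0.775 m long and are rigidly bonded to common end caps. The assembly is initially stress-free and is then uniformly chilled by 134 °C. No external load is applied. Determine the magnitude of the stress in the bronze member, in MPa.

The aluminium has the larger α, so on cooling it would change length more than the bronze if both were free. The rigid plates force a common final length, so the aluminium is put into tension and the bronze into compression, with equal and opposite forces P (no external load).
Compatibility of the two members (thermal + elastic change equal): (α₁ − α₂)ΔT = P·[1/(A₁E₁) + 1/(A₂E₂)].
|α₁ − α₂|·ΔT = 4.3×10⁻⁶ × 134 = 0.0005762.
1/(A₁E₁) + 1/(A₂E₂) = 1/(2225×112×10³) + 1/(2425×73×10³) = 9.662×10⁻⁹ N⁻¹.
So P = 0.0005762 / 9.662×10⁻⁹ = 59.64 kN.
σ_{bronze} = P/A₁ = 59640/2225 = 26.8 MPa, compressive.

σ ≈ 26.8 MPa (compressive)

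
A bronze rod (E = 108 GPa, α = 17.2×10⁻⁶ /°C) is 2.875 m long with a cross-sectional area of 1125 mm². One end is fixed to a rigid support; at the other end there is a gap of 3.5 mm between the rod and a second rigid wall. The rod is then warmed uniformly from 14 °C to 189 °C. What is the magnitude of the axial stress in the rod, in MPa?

Unrestrained expansion: δ_free = αΔT L = 17.2×10⁻⁶ × 175 × 2875 = 8.654 mm.
This exceeds the 3.5 mm gap, so the wall pushes back. The portion of expansion that must be recovered elastically is δ_free − gap = 8.654 − 3.5 = 5.154 mm.
So σ = E(δ_free − g)/L = 108×10³ × 5.154/2875 = 193.6 MPa.

σ ≈ 194 MPa (compressive)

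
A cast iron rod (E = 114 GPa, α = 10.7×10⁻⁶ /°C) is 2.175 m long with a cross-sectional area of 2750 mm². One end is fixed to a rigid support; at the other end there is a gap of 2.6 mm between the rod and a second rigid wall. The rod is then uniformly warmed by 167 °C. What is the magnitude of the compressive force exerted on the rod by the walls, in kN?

P ≈ 185 kN

Unrestrained expansion: δ_free = αΔT L = 10.7×10⁻⁶ × 167 × 2175 = 3.887 mm.
The gap closes (δ_free > 2.6 mm) and the wall then resists a further 3.887 − 2.6 = 1.287 mm of expansion.
So σ = E(δ_free − g)/L = 114×10³ × 1.287/2175 = 67.43 MPa.
Force on the wall = σA = 67.43 × 2750 mm² = 185.4 kN.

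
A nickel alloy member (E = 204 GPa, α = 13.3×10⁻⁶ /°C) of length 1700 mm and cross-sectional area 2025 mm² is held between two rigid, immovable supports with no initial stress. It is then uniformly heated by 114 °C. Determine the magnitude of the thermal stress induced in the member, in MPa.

Because both ends are immovable the net strain is zero, and the suppressed thermal strain is αΔT = 13.3×10⁻⁶ × 114 = 1516.2×10⁻⁶.
Hence σ = E·αΔT = 204×10³ × 1516.2×10⁻⁶ = 309.3 MPa, compressive.

σ ≈ 309 MPa (compressive)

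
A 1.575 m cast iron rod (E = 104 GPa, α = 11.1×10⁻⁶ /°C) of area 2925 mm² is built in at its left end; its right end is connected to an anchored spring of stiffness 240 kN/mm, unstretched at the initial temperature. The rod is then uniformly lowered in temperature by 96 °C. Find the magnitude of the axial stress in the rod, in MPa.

The unrestrained thermal change is αΔT L = 11.1×10⁻⁶ × 96 × 1575 = 1.678 mm.
With a force P in the spring, the elastic change of the rod is PL/(AE) and that of the spring is P/k; compatibility requires their sum to equal δ_free.
P [ L/(AE) + 1/k ] = δ_free → P [ 1575/(2925×104×10³) + 1/(240×10³) ] = 1.678.
P = 1.678 / 9.344×10⁻⁶ = 179600 N.
σ = P/A = 179600/2925 = 61.41 MPa.

σ ≈ 61.4 MPa (tensile)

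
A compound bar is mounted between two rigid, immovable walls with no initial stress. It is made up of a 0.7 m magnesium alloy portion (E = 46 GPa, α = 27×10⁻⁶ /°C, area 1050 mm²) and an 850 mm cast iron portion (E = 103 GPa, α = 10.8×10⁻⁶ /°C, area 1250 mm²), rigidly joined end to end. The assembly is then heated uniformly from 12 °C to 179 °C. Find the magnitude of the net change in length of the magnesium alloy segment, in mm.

|ΔL| ≈ 0.0654 mm

With the walls removed the bar would change length by δ_free = Σ αᵢΔT Lᵢ = 27×10⁻⁶×167×700 + 10.8×10⁻⁶×167×850 = 4.689 mm.
Since the ends are fixed, an axial force P builds up, equal in every segment, with P · Σ Lᵢ/(AᵢEᵢ) = δ_free.
The series flexibility is Σ Lᵢ/(AᵢEᵢ) = 700/(1050×46×10³) + 850/(1250×103×10³) = 2.109×10⁻⁵ mm/N.
So P = 4.689 / 2.109×10⁻⁵ = 222.3 kN, compressive.
For the magnesium alloy segment, free thermal change = 27×10⁻⁶×167×700 = 3.156 mm and elastic change from P = 222300×700/(1050×46×10³) = 3.222 mm; these oppose, so the net change is 0.0654 mm (segment shortens).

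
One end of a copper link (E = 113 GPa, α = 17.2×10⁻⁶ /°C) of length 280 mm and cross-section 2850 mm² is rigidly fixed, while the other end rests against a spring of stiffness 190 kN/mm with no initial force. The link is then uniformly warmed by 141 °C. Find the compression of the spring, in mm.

δ ≈ 0.583 mm

If the spring were absent the link would lengthen by αΔT L = 17.2×10⁻⁶ × 141 × 280 = 0.6791 mm.
With a force P in the spring, the elastic change of the link is PL/(AE) and that of the spring is P/k; compatibility requires their sum to equal δ_free.
P [ L/(AE) + 1/k ] = δ_free → P [ 280/(2850×113×10³) + 1/(190×10³) ] = 0.6791.
P = 0.6791 / 6.133×10⁻⁶ = 110700 N.
Spring compression = P/k = 110700/(190×10³) = 0.5828 mm.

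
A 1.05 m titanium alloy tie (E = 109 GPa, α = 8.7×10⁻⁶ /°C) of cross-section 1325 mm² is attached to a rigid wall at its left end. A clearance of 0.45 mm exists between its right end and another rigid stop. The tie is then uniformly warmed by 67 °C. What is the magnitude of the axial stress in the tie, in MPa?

If the wall were absent the tie would grow by αΔT L = 8.7×10⁻⁶ × 67 × 1050 = 0.612 mm.
The gap closes (δ_free > 0.45 mm) and the wall then resists a further 0.612 − 0.45 = 0.162 mm of expansion.
So σ = E(δ_free − g)/L = 109×10³ × 0.162/1050 = 16.82 MPa.

σ ≈ 16.8 MPa (compressive)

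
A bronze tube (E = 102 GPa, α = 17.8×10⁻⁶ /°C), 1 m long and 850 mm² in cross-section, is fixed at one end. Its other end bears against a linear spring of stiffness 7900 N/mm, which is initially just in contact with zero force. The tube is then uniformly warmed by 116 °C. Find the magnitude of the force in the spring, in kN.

Free thermal expansion: δ_free = αΔT L = 17.8×10⁻⁶ × 116 × 1000 = 2.065 mm.
Let P be the compressive force at the spring. The tube shortens elastically by PL/(AE) and the spring compresses by P/k; together these equal δ_free.
So P = δ_free / [L/(AE) + 1/k] = 2.065 / [ 1000/(850×102×10³) + 1/(7900) ].
P = 2.065 / 0.0001381 = 14950 N.

P ≈ 14.9 kN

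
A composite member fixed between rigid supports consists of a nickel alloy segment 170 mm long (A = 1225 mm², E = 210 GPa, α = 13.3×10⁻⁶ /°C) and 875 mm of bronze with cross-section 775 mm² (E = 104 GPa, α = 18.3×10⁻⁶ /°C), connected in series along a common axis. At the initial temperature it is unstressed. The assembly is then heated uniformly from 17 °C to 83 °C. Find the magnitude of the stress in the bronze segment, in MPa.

With the walls removed the bar would change length by δ_free = Σ αᵢΔT Lᵢ = 13.3×10⁻⁶×66×170 + 18.3×10⁻⁶×66×875 = 1.206 mm.
The walls prevent any net length change, so an axial force P (same in every segment) develops. Compatibility: P · Σ Lᵢ/(AᵢEᵢ) = δ_free.
The series flexibility is Σ Lᵢ/(AᵢEᵢ) = 170/(1225×210×10³) + 875/(775×104×10³) = 1.152×10⁻⁵ mm/N.
Hence P = δ_free / Σ(L/AE) = 1.206/1.152×10⁻⁵ = 104.7 kN (compressive).
σ_{bronze} = P / A = 104700 / 775 = 135.1 MPa.

σ ≈ 135 MPa (compressive)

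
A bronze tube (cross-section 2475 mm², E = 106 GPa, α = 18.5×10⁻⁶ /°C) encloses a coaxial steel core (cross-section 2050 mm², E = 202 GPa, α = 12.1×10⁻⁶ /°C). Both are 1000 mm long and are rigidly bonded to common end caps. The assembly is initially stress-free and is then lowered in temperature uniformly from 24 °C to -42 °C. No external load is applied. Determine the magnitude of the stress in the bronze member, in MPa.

σ ≈ 27.4 MPa (tensile)

The bronze has the larger α, so on cooling it would change length more than the steel if both were free. The rigid plates force a common final length, so the bronze is put into tension and the steel into compression, with equal and opposite forces P (no external load).
Equating the net (thermal + elastic) strains gives |α₁ − α₂|·ΔT = P·[1/(A₁E₁) + 1/(A₂E₂)].
|α₁ − α₂|·ΔT = 6.4×10⁻⁶ × 66 = 0.0004224.
1/(A₁E₁) + 1/(A₂E₂) = 1/(2475×106×10³) + 1/(2050×202×10³) = 6.227×10⁻⁹ N⁻¹.
So P = 0.0004224 / 6.227×10⁻⁹ = 67.84 kN.
σ_{bronze} = P/A₁ = 67840/2475 = 27.41 MPa, tensile.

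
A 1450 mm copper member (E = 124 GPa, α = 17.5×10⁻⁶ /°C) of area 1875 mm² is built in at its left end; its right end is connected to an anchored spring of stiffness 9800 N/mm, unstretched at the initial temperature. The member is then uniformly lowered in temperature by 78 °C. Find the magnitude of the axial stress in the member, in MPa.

σ ≈ 9.75 MPa (tensile)

Free thermal contraction: δ_free = αΔT L = 17.5×10⁻⁶ × 78 × 1450 = 1.979 mm.
Let P be the tensile force in the spring. The member extends elastically by PL/(AE) and the spring stretches by P/k; together these equal δ_free.
P [ L/(AE) + 1/k ] = δ_free → P [ 1450/(1875×124×10³) + 1/(9800) ] = 1.979.
P = 1.979 / 0.0001083 = 18280 N.
σ = P/A = 18280/1875 = 9.749 MPa.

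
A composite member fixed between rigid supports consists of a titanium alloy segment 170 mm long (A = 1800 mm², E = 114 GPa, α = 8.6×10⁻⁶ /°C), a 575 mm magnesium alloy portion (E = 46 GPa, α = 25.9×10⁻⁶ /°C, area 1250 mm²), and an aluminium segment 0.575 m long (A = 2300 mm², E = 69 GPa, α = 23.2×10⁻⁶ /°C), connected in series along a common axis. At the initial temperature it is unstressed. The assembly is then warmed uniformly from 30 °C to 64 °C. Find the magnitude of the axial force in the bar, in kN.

Free thermal expansion of the whole bar: Σ αᵢΔT Lᵢ = 8.6×10⁻⁶×34×170 + 25.9×10⁻⁶×34×575 + 23.2×10⁻⁶×34×575 = 1.01 mm.
Since the ends are fixed, an axial force P builds up, equal in every segment, with P · Σ Lᵢ/(AᵢEᵢ) = δ_free.
Σ Lᵢ/(AᵢEᵢ) = 170/(1800×114×10³) + 575/(1250×46×10³) + 575/(2300×69×10³) = 1.445×10⁻⁵ mm/N.
P = 1.01 / 1.445×10⁻⁵ = 69860 N = 69.86 kN, compressive.

P ≈ 69.9 kN (compressive)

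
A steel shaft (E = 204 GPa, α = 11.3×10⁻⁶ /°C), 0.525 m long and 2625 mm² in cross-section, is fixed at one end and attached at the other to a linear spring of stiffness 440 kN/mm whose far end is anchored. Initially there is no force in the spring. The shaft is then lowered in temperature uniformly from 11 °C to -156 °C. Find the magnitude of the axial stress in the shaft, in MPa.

σ ≈ 116 MPa (tensile)

The unrestrained thermal change is αΔT L = 11.3×10⁻⁶ × 167 × 525 = 0.9907 mm.
Let P be the tensile force in the spring. The shaft extends elastically by PL/(AE) and the spring stretches by P/k; together these equal δ_free.
So P = δ_free / [L/(AE) + 1/k] = 0.9907 / [ 525/(2625×204×10³) + 1/(440×10³) ].
P = 0.9907 / 3.253×10⁻⁶ = 304500 N.
σ = P/A = 304500/2625 = 116 MPa.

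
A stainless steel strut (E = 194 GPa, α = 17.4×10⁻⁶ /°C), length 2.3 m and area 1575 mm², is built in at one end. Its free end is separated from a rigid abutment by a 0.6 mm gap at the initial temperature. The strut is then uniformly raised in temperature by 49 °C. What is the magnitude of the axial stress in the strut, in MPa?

Free thermal elongation = αΔT L = 17.4×10⁻⁶ × 49 × 2300 = 1.961 mm.
After closing the 0.6 mm clearance, 1.961 − 0.6 = 1.361 mm of expansion remains to be suppressed by the wall.
Compatibility: PL/(AE) = 1.361 mm, so σ = P/A = E × (1.361/2300) = 114.8 MPa.

σ ≈ 115 MPa (compressive)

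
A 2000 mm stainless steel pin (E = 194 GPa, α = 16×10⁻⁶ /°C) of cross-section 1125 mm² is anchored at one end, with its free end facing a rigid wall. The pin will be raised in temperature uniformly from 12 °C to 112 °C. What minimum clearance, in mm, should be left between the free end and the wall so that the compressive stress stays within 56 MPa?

With no wall the pin would lengthen by αΔT L = 16×10⁻⁶ × 100 × 2000 = 3.2 mm.
A stress of 56 MPa corresponds to the wall pushing the pin back by σL/E = 56×2000/(194×10³) = 0.5773 mm.
The gap must absorb the remainder: g_min = 3.2 − 0.5773 = 2.623 mm.

g ≈ 2.62 mm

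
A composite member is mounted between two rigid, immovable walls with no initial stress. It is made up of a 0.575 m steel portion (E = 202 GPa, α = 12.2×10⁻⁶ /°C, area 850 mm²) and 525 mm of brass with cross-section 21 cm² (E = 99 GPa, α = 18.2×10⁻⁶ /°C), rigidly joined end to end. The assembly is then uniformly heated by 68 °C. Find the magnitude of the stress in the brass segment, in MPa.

If the supports were absent, the total length change would be Σ αᵢΔT Lᵢ = 12.2×10⁻⁶×68×575 + 18.2×10⁻⁶×68×525 = 1.127 mm.
The walls prevent any net length change, so an axial force P (same in every segment) develops. Compatibility: P · Σ Lᵢ/(AᵢEᵢ) = δ_free.
Σ Lᵢ/(AᵢEᵢ) = 575/(850×202×10³) + 525/(2100×99×10³) = 5.874×10⁻⁶ mm/N.
Hence P = δ_free / Σ(L/AE) = 1.127/5.874×10⁻⁶ = 191.8 kN (compressive).
σ_{brass} = P / A = 191800 / 2100 = 91.34 MPa.

σ ≈ 91.3 MPa (compressive)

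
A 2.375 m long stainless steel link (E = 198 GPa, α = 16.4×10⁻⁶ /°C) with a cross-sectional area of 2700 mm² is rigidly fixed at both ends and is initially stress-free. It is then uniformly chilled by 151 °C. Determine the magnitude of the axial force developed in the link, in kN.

P ≈ 1320 kN (tensile)

Full restraint means ε = 0, so the stress is σ = EαΔT = 198×10³ × 16.4×10⁻⁶ × 151 = 490.3 MPa.
P = AEαΔT = 2700 × 198×10³ × 16.4×10⁻⁶ × 151 = 1324 kN (tensile).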